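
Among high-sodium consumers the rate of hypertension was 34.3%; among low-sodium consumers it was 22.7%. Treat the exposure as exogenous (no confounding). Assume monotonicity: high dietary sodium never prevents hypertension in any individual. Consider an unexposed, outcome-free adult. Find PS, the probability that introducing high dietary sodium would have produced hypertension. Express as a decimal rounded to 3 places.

p₁ = 0.343, p₀ = 0.227.
Under exogeneity and monotonicity, PS = (p₁ − p₀) / (1 − p₀).
PS = (0.343 − 0.227) / (1 − 0.227) = 0.116 / 0.773 ≈ 0.1501

PS ≈ 0.150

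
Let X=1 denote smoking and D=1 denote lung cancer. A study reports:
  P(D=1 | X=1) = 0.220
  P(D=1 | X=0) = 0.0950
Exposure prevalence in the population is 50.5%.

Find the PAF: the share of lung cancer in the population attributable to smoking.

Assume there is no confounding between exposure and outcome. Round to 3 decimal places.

Let p₁ = 0.22, p₀ = 0.095.
Overall risk P(Y=1) = π·p₁ + (1−π)·p₀ = 0.505×0.22 + 0.495×0.095 = 0.15813.
Under exogeneity, PAF = [P(Y=1) − p₀] / P(Y=1).
PAF = (0.15813 − 0.095) / 0.15813 ≈ 0.3992

PAF ≈ 0.399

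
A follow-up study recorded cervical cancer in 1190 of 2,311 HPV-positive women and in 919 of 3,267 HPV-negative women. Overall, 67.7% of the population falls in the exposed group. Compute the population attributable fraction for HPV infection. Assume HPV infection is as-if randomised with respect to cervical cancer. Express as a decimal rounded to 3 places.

p₁ = P(outcome | exposed) = 1190/2311 = 0.51493
p₀ = P(outcome | unexposed) = 919/3267 = 0.2813
Overall risk P(Y=1) = π·p₁ + (1−π)·p₀ = 0.677×0.51493 + 0.323×0.2813 = 0.43947.
Under exogeneity, PAF = [P(Y=1) − p₀] / P(Y=1).
PAF = (0.43947 − 0.2813) / 0.43947 ≈ 0.3599

PAF ≈ 0.360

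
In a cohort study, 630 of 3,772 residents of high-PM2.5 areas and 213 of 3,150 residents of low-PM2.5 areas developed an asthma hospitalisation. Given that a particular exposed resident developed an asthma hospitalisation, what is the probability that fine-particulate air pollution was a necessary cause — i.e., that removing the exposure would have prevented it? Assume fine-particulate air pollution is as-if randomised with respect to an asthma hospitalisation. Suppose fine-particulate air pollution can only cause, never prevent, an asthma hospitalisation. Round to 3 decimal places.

PN ≈ 0.595

p₁ = P(outcome | exposed) = 630/3772 = 0.16702
p₀ = P(outcome | unexposed) = 213/3150 = 0.067619
Under exogeneity and monotonicity, PN = (p₁ − p₀) / p₁.
PN = (0.16702 − 0.067619) / 0.16702 = 0.099401 / 0.16702 ≈ 0.5951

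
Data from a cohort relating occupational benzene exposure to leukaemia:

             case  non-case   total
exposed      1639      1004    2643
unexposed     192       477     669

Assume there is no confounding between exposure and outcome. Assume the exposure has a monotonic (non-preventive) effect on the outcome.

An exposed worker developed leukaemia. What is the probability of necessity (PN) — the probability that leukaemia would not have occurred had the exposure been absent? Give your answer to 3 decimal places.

p₁ = P(outcome | exposed) = 1639/2643 = 0.62013
p₀ = P(outcome | unexposed) = 192/669 = 0.287
Under exogeneity and monotonicity, PN = (p₁ − p₀)/p₁.
PN = (0.62013 − 0.287) / 0.62013 ≈ 0.5372

PN ≈ 0.537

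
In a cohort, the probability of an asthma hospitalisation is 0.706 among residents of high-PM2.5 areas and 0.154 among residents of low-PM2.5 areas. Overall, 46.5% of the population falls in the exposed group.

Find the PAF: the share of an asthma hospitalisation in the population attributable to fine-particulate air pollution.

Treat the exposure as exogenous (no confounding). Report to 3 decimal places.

PAF ≈ 0.625

Let p₁ = 0.706, p₀ = 0.154.
Overall risk P(Y=1) = π·p₁ + (1−π)·p₀ = 0.465×0.706 + 0.535×0.154 = 0.41068.
Under exogeneity, PAF = [P(Y=1) − p₀] / P(Y=1).
PAF = (0.41068 − 0.154) / 0.41068 ≈ 0.6250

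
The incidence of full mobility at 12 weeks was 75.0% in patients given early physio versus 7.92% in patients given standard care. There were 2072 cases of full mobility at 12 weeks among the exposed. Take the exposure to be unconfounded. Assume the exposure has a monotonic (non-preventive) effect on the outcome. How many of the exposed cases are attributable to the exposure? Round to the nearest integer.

about 1853 cases

p₁ = 0.75, p₀ = 0.0792.
PN = (p₁ − p₀)/p₁ = (0.75 − 0.0792) / 0.75 ≈ 0.89440.
Attributable cases ≈ PN × (exposed cases) = 0.89440 × 2072 ≈ 1853.20.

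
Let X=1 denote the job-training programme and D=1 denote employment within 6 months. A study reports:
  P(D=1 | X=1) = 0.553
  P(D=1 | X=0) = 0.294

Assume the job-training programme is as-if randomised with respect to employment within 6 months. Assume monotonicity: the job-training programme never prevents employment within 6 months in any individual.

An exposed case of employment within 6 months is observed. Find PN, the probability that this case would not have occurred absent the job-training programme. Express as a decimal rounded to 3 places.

Let p₁ = 0.553, p₀ = 0.294.
Under exogeneity and monotonicity, PN = (p₁ − p₀) / p₁.
PN = (0.553 − 0.294) / 0.553 = 0.259 / 0.553 ≈ 0.4684

PN ≈ 0.468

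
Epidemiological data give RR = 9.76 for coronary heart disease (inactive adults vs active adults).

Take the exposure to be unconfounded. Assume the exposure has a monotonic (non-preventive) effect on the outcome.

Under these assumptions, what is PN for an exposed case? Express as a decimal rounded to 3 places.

Under exogeneity and monotonicity, PN = (RR − 1) / RR = 1 − 1/RR.
PN = (9.76 − 1) / 9.76 = 8.76 / 9.76 ≈ 0.8975

PN ≈ 0.898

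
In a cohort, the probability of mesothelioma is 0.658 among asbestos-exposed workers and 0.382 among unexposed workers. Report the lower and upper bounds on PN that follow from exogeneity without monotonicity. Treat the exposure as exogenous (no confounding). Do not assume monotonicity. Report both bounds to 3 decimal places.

Let p₁ = 0.658, p₀ = 0.382.
Under exogeneity alone the bounds on PN are max{0,(p₁−p₀)/p₁} ≤ PN ≤ min{1,(1−p₀)/p₁}.
  lower = (p₁ − p₀)/p₁ = 0.276 / 0.658 ≈ 0.4195
  upper = min{1, (1 − p₀)/p₁} = 0.618 / 0.658 ≈ 0.9392

0.419 ≤ PN ≤ 0.939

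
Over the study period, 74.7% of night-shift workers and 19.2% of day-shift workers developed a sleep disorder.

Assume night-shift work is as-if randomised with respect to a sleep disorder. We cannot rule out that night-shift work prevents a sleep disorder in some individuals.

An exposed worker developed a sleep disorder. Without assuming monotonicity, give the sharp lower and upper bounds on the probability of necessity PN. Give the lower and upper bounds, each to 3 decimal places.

0.743 ≤ PN ≤ 1.000

p₁ = 0.747, p₀ = 0.192.
Under exogeneity alone the bounds on PN are max{0,(p₁−p₀)/p₁} ≤ PN ≤ min{1,(1−p₀)/p₁}.
  lower = (p₁ − p₀)/p₁ = 0.555 / 0.747 ≈ 0.7430
  upper = min{1, (1 − p₀)/p₁} = 0.808 / 0.747 ≈ 1.0817 → capped at 1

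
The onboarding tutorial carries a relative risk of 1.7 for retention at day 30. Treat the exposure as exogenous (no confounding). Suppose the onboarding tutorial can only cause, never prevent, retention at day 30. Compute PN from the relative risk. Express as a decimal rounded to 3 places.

PN ≈ 0.412

Under exogeneity and monotonicity, PN = (RR − 1) / RR = 1 − 1/RR.
PN = (1.7 − 1) / 1.7 = 0.7 / 1.7 ≈ 0.4118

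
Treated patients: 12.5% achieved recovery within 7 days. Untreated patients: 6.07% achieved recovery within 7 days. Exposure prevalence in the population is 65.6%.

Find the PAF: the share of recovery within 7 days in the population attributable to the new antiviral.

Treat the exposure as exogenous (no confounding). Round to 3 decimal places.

PAF ≈ 0.410

p₁ = 0.125, p₀ = 0.0607.
Overall risk P(Y=1) = π·p₁ + (1−π)·p₀ = 0.656×0.125 + 0.344×0.0607 = 0.10288.
Under exogeneity, PAF = [P(Y=1) − p₀] / P(Y=1).
PAF = (0.10288 − 0.0607) / 0.10288 ≈ 0.4100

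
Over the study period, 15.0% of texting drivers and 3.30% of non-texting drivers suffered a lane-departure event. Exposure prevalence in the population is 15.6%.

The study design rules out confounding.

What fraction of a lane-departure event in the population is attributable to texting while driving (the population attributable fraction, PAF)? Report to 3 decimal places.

PAF ≈ 0.356

p₁ = 0.15, p₀ = 0.033.
Overall risk P(Y=1) = π·p₁ + (1−π)·p₀ = 0.156×0.15 + 0.844×0.033 = 0.051252.
Under exogeneity, PAF = [P(Y=1) − p₀] / P(Y=1).
PAF = (0.051252 − 0.033) / 0.051252 ≈ 0.3561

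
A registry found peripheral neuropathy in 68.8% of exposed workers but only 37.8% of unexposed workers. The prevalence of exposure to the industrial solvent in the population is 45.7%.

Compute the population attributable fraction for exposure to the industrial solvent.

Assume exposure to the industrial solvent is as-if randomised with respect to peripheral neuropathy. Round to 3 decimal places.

p₁ = 0.688, p₀ = 0.378.
Overall risk P(Y=1) = π·p₁ + (1−π)·p₀ = 0.457×0.688 + 0.543×0.378 = 0.51967.
Under exogeneity, PAF = [P(Y=1) − p₀] / P(Y=1).
PAF = (0.51967 − 0.378) / 0.51967 ≈ 0.2726

PAF ≈ 0.273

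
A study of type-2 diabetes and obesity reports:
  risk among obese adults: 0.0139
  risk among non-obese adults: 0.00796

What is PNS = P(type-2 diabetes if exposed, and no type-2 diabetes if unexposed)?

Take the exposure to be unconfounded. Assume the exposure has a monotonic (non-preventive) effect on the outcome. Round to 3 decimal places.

Let p₁ = 0.0139, p₀ = 0.00796.
Under exogeneity and monotonicity, PNS = p₁ − p₀.
PNS = 0.0139 − 0.00796 = 0.00594

PNS ≈ 0.006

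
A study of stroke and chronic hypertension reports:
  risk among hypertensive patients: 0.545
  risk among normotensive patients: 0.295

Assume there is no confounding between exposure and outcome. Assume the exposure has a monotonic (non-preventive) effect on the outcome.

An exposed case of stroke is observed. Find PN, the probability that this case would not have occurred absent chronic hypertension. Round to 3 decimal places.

PN ≈ 0.459

Let p₁ = 0.545, p₀ = 0.295.
Under exogeneity and monotonicity, PN = (p₁ − p₀) / p₁.
PN = (0.545 − 0.295) / 0.545 = 0.25 / 0.545 ≈ 0.4587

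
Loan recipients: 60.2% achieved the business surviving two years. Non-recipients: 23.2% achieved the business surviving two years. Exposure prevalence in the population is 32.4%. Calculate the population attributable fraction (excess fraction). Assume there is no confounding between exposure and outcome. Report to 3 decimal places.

p₁ = 0.602, p₀ = 0.232.
Overall risk P(Y=1) = π·p₁ + (1−π)·p₀ = 0.324×0.602 + 0.676×0.232 = 0.35188.
Under exogeneity, PAF = [P(Y=1) − p₀] / P(Y=1).
PAF = (0.35188 − 0.232) / 0.35188 ≈ 0.3407

PAF ≈ 0.341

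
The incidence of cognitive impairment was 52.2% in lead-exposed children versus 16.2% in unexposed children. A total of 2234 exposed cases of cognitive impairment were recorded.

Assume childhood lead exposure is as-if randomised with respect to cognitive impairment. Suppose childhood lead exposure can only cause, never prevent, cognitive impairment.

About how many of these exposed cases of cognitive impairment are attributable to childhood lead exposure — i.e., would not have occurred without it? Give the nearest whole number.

about 1541 cases

p₁ = 0.522, p₀ = 0.162.
PN = (p₁ − p₀)/p₁ = (0.522 − 0.162) / 0.522 ≈ 0.68966.
Attributable cases ≈ PN × (exposed cases) = 0.68966 × 2234 ≈ 1540.69.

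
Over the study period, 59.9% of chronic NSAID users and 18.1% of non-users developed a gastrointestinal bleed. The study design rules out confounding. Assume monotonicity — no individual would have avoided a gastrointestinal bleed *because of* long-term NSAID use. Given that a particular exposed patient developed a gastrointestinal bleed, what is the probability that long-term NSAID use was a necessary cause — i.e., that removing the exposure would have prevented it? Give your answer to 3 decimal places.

PN ≈ 0.698

p₁ = 0.599, p₀ = 0.181.
Under exogeneity and monotonicity, PN = (p₁ − p₀) / p₁.
PN = (0.599 − 0.181) / 0.599 = 0.418 / 0.599 ≈ 0.6978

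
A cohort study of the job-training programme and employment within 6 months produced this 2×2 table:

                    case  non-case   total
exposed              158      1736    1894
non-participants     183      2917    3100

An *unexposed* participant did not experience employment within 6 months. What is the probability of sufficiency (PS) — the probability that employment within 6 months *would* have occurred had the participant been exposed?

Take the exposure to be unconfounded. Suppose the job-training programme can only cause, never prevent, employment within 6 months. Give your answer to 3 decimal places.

p₁ = P(outcome | exposed) = 158/1894 = 0.083421
p₀ = P(outcome | unexposed) = 183/3100 = 0.059032
Under exogeneity and monotonicity, PS = (p₁ − p₀)/(1 − p₀).
PS = (0.083421 − 0.059032) / 0.94097 ≈ 0.0259

PS ≈ 0.026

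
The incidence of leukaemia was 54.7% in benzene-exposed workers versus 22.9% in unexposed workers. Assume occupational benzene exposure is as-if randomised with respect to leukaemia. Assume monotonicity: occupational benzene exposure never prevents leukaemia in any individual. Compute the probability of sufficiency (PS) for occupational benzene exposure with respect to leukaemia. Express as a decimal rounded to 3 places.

PS ≈ 0.412

p₁ = 0.547, p₀ = 0.229.
Under exogeneity and monotonicity, PS = (p₁ − p₀) / (1 − p₀).
PS = (0.547 − 0.229) / (1 − 0.229) = 0.318 / 0.771 ≈ 0.4125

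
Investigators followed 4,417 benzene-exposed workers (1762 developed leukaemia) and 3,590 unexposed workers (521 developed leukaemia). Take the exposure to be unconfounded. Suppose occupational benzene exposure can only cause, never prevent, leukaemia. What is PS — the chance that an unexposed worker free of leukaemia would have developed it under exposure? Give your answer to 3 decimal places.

p₁ = P(outcome | exposed) = 1762/4417 = 0.39891
p₀ = P(outcome | unexposed) = 521/3590 = 0.14513
Under exogeneity and monotonicity, PS = (p₁ − p₀) / (1 − p₀).
PS = (0.39891 − 0.14513) / (1 − 0.14513) = 0.25379 / 0.85487 ≈ 0.2969

PS ≈ 0.297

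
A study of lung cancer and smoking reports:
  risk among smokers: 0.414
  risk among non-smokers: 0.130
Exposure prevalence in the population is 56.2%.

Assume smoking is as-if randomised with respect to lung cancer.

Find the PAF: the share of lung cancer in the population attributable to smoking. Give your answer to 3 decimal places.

Let p₁ = 0.414, p₀ = 0.13.
Overall risk P(Y=1) = π·p₁ + (1−π)·p₀ = 0.562×0.414 + 0.438×0.13 = 0.28961.
Under exogeneity, PAF = [P(Y=1) − p₀] / P(Y=1).
PAF = (0.28961 − 0.13) / 0.28961 ≈ 0.5511

PAF ≈ 0.551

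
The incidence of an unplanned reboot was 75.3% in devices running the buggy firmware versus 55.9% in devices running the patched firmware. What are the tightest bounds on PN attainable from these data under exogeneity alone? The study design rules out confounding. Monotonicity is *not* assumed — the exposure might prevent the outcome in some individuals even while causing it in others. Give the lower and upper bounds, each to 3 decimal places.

0.258 ≤ PN ≤ 0.586

p₁ = 0.753, p₀ = 0.559.
Under exogeneity alone the bounds on PN are max{0,(p₁−p₀)/p₁} ≤ PN ≤ min{1,(1−p₀)/p₁}.
  lower = (p₁ − p₀)/p₁ = 0.194 / 0.753 ≈ 0.2576
  upper = min{1, (1 − p₀)/p₁} = 0.441 / 0.753 ≈ 0.5857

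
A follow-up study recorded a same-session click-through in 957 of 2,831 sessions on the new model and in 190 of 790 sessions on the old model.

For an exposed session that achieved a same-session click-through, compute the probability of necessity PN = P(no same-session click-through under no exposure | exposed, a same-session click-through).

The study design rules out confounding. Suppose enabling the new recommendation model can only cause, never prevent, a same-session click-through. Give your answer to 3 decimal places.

p₁ = P(outcome | exposed) = 957/2831 = 0.33804
p₀ = P(outcome | unexposed) = 190/790 = 0.24051
Under exogeneity and monotonicity, PN = (p₁ − p₀) / p₁.
PN = (0.33804 − 0.24051) / 0.33804 = 0.097537 / 0.33804 ≈ 0.2885

PN ≈ 0.289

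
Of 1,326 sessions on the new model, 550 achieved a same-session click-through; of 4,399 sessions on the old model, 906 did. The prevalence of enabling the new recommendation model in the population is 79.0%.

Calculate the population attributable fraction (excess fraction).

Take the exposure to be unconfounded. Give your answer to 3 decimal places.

p₁ = P(outcome | exposed) = 550/1326 = 0.41478
p₀ = P(outcome | unexposed) = 906/4399 = 0.20596
Overall risk P(Y=1) = π·p₁ + (1−π)·p₀ = 0.79×0.41478 + 0.21×0.20596 = 0.37093.
Under exogeneity, PAF = [P(Y=1) − p₀] / P(Y=1).
PAF = (0.37093 − 0.20596) / 0.37093 ≈ 0.4448

PAF ≈ 0.445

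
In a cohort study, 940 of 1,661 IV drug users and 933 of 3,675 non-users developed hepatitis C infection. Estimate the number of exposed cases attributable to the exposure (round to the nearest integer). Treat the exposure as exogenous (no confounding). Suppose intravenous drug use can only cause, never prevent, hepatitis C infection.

about 518 cases

p₁ = P(outcome | exposed) = 940/1661 = 0.56592
p₀ = P(outcome | unexposed) = 933/3675 = 0.25388
PN = (p₁ − p₀)/p₁ = (0.56592 − 0.25388) / 0.56592 ≈ 0.55139.
Attributable cases ≈ PN × (exposed cases) = 0.55139 × 940 ≈ 518.31.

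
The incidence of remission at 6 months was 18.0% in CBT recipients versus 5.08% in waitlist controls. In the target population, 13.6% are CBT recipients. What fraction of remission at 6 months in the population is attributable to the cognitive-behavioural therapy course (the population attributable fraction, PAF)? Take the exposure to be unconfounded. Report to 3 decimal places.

p₁ = 0.18, p₀ = 0.0508.
Overall risk P(Y=1) = π·p₁ + (1−π)·p₀ = 0.136×0.18 + 0.864×0.0508 = 0.068371.
Under exogeneity, PAF = [P(Y=1) − p₀] / P(Y=1).
PAF = (0.068371 − 0.0508) / 0.068371 ≈ 0.2570

PAF ≈ 0.257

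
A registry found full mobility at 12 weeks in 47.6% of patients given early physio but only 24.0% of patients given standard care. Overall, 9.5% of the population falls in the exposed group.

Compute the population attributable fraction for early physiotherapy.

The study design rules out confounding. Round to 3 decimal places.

p₁ = 0.476, p₀ = 0.24.
Overall risk P(Y=1) = π·p₁ + (1−π)·p₀ = 0.095×0.476 + 0.905×0.24 = 0.26242.
Under exogeneity, PAF = [P(Y=1) − p₀] / P(Y=1).
PAF = (0.26242 − 0.24) / 0.26242 ≈ 0.0854

PAF ≈ 0.085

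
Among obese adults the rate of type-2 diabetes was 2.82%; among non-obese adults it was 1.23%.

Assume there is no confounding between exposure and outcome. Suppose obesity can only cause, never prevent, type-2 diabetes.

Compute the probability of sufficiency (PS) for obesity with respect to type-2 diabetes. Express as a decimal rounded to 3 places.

p₁ = 0.0282, p₀ = 0.0123.
Under exogeneity and monotonicity, PS = (p₁ − p₀) / (1 − p₀).
PS = (0.0282 − 0.0123) / (1 − 0.0123) = 0.0159 / 0.9877 ≈ 0.0161

PS ≈ 0.016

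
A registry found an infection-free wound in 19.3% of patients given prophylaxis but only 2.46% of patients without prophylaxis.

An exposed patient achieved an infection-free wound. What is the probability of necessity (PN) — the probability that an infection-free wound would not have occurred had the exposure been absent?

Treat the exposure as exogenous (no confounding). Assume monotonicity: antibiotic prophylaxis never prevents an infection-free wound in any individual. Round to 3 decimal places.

p₁ = 0.193, p₀ = 0.0246.
Under exogeneity and monotonicity, PN = (p₁ − p₀) / p₁.
PN = (0.193 − 0.0246) / 0.193 = 0.1684 / 0.193 ≈ 0.8725

PN ≈ 0.873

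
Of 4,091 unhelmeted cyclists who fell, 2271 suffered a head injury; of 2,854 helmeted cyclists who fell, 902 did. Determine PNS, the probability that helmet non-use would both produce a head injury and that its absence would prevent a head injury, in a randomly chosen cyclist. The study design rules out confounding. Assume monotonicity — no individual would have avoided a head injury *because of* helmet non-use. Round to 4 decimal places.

PNS ≈ 0.2391

p₁ = P(outcome | exposed) = 2271/4091 = 0.55512
p₀ = P(outcome | unexposed) = 902/2854 = 0.31605
Under exogeneity and monotonicity, PNS = p₁ − p₀.
PNS = 0.55512 − 0.31605 = 0.23907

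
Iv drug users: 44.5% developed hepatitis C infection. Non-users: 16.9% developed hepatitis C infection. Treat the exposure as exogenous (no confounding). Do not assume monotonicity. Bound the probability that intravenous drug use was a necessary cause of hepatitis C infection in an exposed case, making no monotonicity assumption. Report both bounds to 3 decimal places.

p₁ = 0.445, p₀ = 0.169.
Under exogeneity alone the bounds on PN are max{0,(p₁−p₀)/p₁} ≤ PN ≤ min{1,(1−p₀)/p₁}.
  lower = (p₁ − p₀)/p₁ = 0.276 / 0.445 ≈ 0.6202
  upper = min{1, (1 − p₀)/p₁} = 0.831 / 0.445 ≈ 1.8674 → capped at 1

0.620 ≤ PN ≤ 1.000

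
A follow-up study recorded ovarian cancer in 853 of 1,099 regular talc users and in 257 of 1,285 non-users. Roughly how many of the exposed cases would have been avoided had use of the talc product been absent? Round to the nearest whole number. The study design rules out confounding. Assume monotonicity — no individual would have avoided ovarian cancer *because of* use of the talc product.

p₁ = P(outcome | exposed) = 853/1099 = 0.77616
p₀ = P(outcome | unexposed) = 257/1285 = 0.2
PN = (p₁ − p₀)/p₁ = (0.77616 − 0.2) / 0.77616 ≈ 0.74232.
Attributable cases ≈ PN × (exposed cases) = 0.74232 × 853 ≈ 633.20.

about 633 cases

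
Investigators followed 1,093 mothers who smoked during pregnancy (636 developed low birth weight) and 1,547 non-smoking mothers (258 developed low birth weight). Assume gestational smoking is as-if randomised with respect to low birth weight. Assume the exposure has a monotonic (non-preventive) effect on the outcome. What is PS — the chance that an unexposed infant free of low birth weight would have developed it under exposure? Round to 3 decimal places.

PS ≈ 0.498

p₁ = P(outcome | exposed) = 636/1093 = 0.58188
p₀ = P(outcome | unexposed) = 258/1547 = 0.16677
Under exogeneity and monotonicity, PS = (p₁ − p₀) / (1 − p₀).
PS = (0.58188 − 0.16677) / (1 − 0.16677) = 0.41511 / 0.83323 ≈ 0.4982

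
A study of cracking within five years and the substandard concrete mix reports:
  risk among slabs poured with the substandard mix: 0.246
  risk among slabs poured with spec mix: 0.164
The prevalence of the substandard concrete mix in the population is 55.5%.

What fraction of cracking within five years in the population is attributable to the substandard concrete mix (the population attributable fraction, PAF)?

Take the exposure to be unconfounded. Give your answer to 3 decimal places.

PAF ≈ 0.217

Let p₁ = 0.246, p₀ = 0.164.
Overall risk P(Y=1) = π·p₁ + (1−π)·p₀ = 0.555×0.246 + 0.445×0.164 = 0.20951.
Under exogeneity, PAF = [P(Y=1) − p₀] / P(Y=1).
PAF = (0.20951 − 0.164) / 0.20951 ≈ 0.2172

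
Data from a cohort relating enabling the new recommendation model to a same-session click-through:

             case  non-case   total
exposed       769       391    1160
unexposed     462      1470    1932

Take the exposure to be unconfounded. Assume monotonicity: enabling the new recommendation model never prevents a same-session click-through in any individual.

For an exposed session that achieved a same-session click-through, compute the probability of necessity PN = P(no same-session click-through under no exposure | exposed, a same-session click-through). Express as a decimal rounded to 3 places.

PN ≈ 0.639

p₁ = P(outcome | exposed) = 769/1160 = 0.66293
p₀ = P(outcome | unexposed) = 462/1932 = 0.23913
Under exogeneity and monotonicity, PN = (p₁ − p₀)/p₁.
PN = (0.66293 − 0.23913) / 0.66293 ≈ 0.6393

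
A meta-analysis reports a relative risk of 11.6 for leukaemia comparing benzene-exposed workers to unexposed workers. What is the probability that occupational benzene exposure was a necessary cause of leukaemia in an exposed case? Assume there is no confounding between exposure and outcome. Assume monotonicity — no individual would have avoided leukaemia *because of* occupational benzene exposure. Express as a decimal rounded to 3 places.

PN ≈ 0.914

Under exogeneity and monotonicity, PN = (RR − 1) / RR = 1 − 1/RR.
PN = (11.6 − 1) / 11.6 = 10.6 / 11.6 ≈ 0.9138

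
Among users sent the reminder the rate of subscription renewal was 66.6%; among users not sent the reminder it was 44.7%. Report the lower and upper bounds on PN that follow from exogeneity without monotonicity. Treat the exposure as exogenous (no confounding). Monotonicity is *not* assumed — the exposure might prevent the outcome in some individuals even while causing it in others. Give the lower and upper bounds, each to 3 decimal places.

p₁ = 0.666, p₀ = 0.447.
Under exogeneity alone the bounds on PN are max{0,(p₁−p₀)/p₁} ≤ PN ≤ min{1,(1−p₀)/p₁}.
  lower = (p₁ − p₀)/p₁ = 0.219 / 0.666 ≈ 0.3288
  upper = min{1, (1 − p₀)/p₁} = 0.553 / 0.666 ≈ 0.8303

0.329 ≤ PN ≤ 0.830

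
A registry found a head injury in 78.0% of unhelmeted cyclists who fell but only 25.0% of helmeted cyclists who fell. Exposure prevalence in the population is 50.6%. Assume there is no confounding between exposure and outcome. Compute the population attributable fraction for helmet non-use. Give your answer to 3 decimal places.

p₁ = 0.78, p₀ = 0.25.
Overall risk P(Y=1) = π·p₁ + (1−π)·p₀ = 0.506×0.78 + 0.494×0.25 = 0.51818.
Under exogeneity, PAF = [P(Y=1) − p₀] / P(Y=1).
PAF = (0.51818 − 0.25) / 0.51818 ≈ 0.5175

PAF ≈ 0.518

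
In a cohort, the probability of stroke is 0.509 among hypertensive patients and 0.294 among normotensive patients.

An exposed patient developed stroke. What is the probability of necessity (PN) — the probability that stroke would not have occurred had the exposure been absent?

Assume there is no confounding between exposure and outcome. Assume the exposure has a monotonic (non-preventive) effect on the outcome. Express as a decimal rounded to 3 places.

PN ≈ 0.422

Let p₁ = 0.509, p₀ = 0.294.
Under exogeneity and monotonicity, PN = (p₁ − p₀) / p₁.
PN = (0.509 − 0.294) / 0.509 = 0.215 / 0.509 ≈ 0.4224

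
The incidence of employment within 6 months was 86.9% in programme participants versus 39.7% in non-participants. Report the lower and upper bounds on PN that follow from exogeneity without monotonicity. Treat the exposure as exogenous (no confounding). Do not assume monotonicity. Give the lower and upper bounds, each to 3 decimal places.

p₁ = 0.869, p₀ = 0.397.
Under exogeneity alone the bounds on PN are max{0,(p₁−p₀)/p₁} ≤ PN ≤ min{1,(1−p₀)/p₁}.
  lower = (p₁ − p₀)/p₁ = 0.472 / 0.869 ≈ 0.5432
  upper = min{1, (1 − p₀)/p₁} = 0.603 / 0.869 ≈ 0.6939

0.543 ≤ PN ≤ 0.694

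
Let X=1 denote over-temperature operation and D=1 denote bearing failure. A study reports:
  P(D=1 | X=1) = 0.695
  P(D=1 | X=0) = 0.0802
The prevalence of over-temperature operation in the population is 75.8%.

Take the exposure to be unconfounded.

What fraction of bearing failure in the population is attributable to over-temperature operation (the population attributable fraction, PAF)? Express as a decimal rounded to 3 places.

PAF ≈ 0.853

Let p₁ = 0.695, p₀ = 0.0802.
Overall risk P(Y=1) = π·p₁ + (1−π)·p₀ = 0.758×0.695 + 0.242×0.0802 = 0.54622.
Under exogeneity, PAF = [P(Y=1) − p₀] / P(Y=1).
PAF = (0.54622 − 0.0802) / 0.54622 ≈ 0.8532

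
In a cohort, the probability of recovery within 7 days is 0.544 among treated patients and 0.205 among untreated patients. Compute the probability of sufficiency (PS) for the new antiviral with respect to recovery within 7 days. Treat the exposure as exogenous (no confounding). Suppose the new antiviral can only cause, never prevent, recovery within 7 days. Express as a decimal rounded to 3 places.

Let p₁ = 0.544, p₀ = 0.205.
Under exogeneity and monotonicity, PS = (p₁ − p₀) / (1 − p₀).
PS = (0.544 − 0.205) / (1 − 0.205) = 0.339 / 0.795 ≈ 0.4264

PS ≈ 0.426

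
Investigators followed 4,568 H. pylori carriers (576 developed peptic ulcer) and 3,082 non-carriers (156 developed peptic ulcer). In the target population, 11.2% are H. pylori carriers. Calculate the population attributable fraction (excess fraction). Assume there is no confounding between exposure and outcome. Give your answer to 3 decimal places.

p₁ = P(outcome | exposed) = 576/4568 = 0.12609
p₀ = P(outcome | unexposed) = 156/3082 = 0.050616
Overall risk P(Y=1) = π·p₁ + (1−π)·p₀ = 0.112×0.12609 + 0.888×0.050616 = 0.05907.
Under exogeneity, PAF = [P(Y=1) − p₀] / P(Y=1).
PAF = (0.05907 − 0.050616) / 0.05907 ≈ 0.1431

PAF ≈ 0.143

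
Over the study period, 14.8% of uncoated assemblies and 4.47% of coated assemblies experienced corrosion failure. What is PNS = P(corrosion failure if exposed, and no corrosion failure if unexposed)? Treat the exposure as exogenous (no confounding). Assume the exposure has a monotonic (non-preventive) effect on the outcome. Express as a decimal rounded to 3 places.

p₁ = 0.148, p₀ = 0.0447.
Under exogeneity and monotonicity, PNS = p₁ − p₀.
PNS = 0.148 − 0.0447 = 0.1033

PNS ≈ 0.103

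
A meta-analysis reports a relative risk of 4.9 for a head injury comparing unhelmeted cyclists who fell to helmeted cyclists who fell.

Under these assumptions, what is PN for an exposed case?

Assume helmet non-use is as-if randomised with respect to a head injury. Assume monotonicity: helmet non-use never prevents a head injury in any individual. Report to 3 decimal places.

PN ≈ 0.796

Under exogeneity and monotonicity, PN = (RR − 1) / RR = 1 − 1/RR.
PN = (4.9 − 1) / 4.9 = 3.9 / 4.9 ≈ 0.7959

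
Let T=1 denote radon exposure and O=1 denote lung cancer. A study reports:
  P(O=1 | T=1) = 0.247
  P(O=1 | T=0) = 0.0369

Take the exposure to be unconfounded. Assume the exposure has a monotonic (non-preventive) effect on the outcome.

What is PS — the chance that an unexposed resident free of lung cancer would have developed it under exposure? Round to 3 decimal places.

PS ≈ 0.218

Let p₁ = 0.247, p₀ = 0.0369.
Under exogeneity and monotonicity, PS = (p₁ − p₀) / (1 − p₀).
PS = (0.247 − 0.0369) / (1 − 0.0369) = 0.2101 / 0.9631 ≈ 0.2181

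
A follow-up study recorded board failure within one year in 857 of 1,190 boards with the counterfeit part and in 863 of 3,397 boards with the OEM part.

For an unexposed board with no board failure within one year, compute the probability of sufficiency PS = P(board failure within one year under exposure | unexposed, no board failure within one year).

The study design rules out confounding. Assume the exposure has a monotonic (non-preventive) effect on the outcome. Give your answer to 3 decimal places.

p₁ = P(outcome | exposed) = 857/1190 = 0.72017
p₀ = P(outcome | unexposed) = 863/3397 = 0.25405
Under exogeneity and monotonicity, PS = (p₁ − p₀) / (1 − p₀).
PS = (0.72017 − 0.25405) / (1 − 0.25405) = 0.46612 / 0.74595 ≈ 0.6249

PS ≈ 0.625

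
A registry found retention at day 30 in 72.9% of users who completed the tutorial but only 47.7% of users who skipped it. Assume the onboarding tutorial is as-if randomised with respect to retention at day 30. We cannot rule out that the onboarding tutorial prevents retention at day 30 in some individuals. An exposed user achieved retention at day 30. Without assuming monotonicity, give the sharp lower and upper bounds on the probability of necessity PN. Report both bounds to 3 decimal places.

0.346 ≤ PN ≤ 0.717

p₁ = 0.729, p₀ = 0.477.
Under exogeneity alone the bounds on PN are max{0,(p₁−p₀)/p₁} ≤ PN ≤ min{1,(1−p₀)/p₁}.
  lower = (p₁ − p₀)/p₁ = 0.252 / 0.729 ≈ 0.3457
  upper = min{1, (1 − p₀)/p₁} = 0.523 / 0.729 ≈ 0.7174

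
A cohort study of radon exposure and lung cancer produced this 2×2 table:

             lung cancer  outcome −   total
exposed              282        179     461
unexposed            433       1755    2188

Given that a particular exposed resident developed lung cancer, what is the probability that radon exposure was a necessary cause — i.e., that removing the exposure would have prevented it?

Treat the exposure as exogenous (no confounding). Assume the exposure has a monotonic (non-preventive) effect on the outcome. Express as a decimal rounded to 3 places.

PN ≈ 0.676

p₁ = P(outcome | exposed) = 282/461 = 0.61171
p₀ = P(outcome | unexposed) = 433/2188 = 0.1979
Under exogeneity and monotonicity, PN = (p₁ − p₀)/p₁.
PN = (0.61171 − 0.1979) / 0.61171 ≈ 0.6765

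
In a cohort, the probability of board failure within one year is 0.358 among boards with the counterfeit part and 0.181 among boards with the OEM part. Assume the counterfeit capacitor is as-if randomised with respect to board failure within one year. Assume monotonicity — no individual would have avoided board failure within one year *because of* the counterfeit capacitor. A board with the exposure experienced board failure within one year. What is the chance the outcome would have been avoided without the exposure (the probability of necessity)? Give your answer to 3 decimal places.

Let p₁ = 0.358, p₀ = 0.181.
Under exogeneity and monotonicity, PN = (p₁ − p₀) / p₁.
PN = (0.358 − 0.181) / 0.358 = 0.177 / 0.358 ≈ 0.4944

PN ≈ 0.494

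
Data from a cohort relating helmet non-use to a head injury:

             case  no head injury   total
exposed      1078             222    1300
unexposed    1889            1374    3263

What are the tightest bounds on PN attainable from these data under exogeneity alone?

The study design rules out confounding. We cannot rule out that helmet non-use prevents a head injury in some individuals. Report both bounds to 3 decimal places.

p₁ = P(outcome | exposed) = 1078/1300 = 0.82923
p₀ = P(outcome | unexposed) = 1889/3263 = 0.57892
Under exogeneity alone the bounds on PN are max{0,(p₁−p₀)/p₁} ≤ PN ≤ min{1,(1−p₀)/p₁}.
  lower = (p₁ − p₀)/p₁ = 0.25032 / 0.82923 ≈ 0.3019
  upper = min{1, (1 − p₀)/p₁} = 0.42108 / 0.82923 ≈ 0.5078

0.302 ≤ PN ≤ 0.508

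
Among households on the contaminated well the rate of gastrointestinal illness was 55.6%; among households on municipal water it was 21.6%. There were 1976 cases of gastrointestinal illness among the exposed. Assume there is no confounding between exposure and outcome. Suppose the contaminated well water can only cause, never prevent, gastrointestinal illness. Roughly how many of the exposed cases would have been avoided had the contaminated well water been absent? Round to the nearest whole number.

p₁ = 0.556, p₀ = 0.216.
PN = (p₁ − p₀)/p₁ = (0.556 − 0.216) / 0.556 ≈ 0.61151.
Attributable cases ≈ PN × (exposed cases) = 0.61151 × 1976 ≈ 1208.35.

about 1208 cases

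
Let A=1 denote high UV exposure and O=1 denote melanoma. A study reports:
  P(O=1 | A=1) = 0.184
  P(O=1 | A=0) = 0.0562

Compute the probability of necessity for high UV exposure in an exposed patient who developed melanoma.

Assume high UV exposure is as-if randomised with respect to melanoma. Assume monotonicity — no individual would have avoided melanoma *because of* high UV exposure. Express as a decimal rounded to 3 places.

PN ≈ 0.695

Let p₁ = 0.184, p₀ = 0.0562.
Under exogeneity and monotonicity, PN = (p₁ − p₀) / p₁.
PN = (0.184 − 0.0562) / 0.184 = 0.1278 / 0.184 ≈ 0.6946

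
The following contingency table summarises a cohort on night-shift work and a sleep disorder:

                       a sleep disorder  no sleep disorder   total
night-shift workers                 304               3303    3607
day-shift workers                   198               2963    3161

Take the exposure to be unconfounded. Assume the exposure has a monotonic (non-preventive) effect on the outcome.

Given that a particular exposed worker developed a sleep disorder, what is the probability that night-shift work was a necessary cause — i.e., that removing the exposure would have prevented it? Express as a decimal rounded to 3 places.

PN ≈ 0.257

p₁ = P(outcome | exposed) = 304/3607 = 0.084281
p₀ = P(outcome | unexposed) = 198/3161 = 0.062638
Under exogeneity and monotonicity, PN = (p₁ − p₀) / p₁.
PN = (0.084281 − 0.062638) / 0.084281 = 0.021642 / 0.084281 ≈ 0.2568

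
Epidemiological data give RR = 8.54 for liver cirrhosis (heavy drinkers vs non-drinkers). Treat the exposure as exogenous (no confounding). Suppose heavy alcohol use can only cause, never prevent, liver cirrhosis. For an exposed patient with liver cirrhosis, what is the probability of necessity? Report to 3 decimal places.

PN ≈ 0.883

Under exogeneity and monotonicity, PN = (RR − 1) / RR = 1 − 1/RR.
PN = (8.54 − 1) / 8.54 = 7.54 / 8.54 ≈ 0.8829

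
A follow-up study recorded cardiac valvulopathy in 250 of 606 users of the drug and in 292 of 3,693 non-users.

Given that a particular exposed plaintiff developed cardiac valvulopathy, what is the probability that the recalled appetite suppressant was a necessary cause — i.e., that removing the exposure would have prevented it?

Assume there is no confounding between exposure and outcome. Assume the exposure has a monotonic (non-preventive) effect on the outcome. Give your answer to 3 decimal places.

p₁ = P(outcome | exposed) = 250/606 = 0.41254
p₀ = P(outcome | unexposed) = 292/3693 = 0.079069
Under exogeneity and monotonicity, PN = (p₁ − p₀) / p₁.
PN = (0.41254 − 0.079069) / 0.41254 = 0.33347 / 0.41254 ≈ 0.8083

PN ≈ 0.808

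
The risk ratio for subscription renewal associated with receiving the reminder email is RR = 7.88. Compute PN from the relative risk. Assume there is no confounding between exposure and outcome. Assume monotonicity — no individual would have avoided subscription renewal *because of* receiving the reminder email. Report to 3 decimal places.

PN ≈ 0.873

Under exogeneity and monotonicity, PN = (RR − 1) / RR = 1 − 1/RR.
PN = (7.88 − 1) / 7.88 = 6.88 / 7.88 ≈ 0.8731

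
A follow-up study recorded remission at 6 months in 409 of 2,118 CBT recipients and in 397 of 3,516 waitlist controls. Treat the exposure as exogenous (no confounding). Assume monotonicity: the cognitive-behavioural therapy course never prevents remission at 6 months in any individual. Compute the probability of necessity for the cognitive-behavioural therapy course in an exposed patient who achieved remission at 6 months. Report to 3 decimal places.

p₁ = P(outcome | exposed) = 409/2118 = 0.19311
p₀ = P(outcome | unexposed) = 397/3516 = 0.11291
Under exogeneity and monotonicity, PN = (p₁ − p₀) / p₁.
PN = (0.19311 − 0.11291) / 0.19311 = 0.080194 / 0.19311 ≈ 0.4153

PN ≈ 0.415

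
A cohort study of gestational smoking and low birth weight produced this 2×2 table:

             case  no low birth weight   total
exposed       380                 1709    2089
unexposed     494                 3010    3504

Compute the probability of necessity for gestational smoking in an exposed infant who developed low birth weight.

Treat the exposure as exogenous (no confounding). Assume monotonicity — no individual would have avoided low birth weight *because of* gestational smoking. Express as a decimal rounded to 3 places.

PN ≈ 0.225

p₁ = P(outcome | exposed) = 380/2089 = 0.18191
p₀ = P(outcome | unexposed) = 494/3504 = 0.14098
Under exogeneity and monotonicity, PN = (p₁ − p₀)/p₁.
PN = (0.18191 − 0.14098) / 0.18191 ≈ 0.2250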